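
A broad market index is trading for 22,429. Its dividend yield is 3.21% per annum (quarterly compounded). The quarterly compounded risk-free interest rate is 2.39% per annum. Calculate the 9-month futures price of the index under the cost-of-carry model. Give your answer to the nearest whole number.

F = S · (1+r/4)^(4T) / (1+q/4)^(4T)
= 22429 × 1.018032 / 1.024269 = 22429 × 0.993911
F = 22,292

22,292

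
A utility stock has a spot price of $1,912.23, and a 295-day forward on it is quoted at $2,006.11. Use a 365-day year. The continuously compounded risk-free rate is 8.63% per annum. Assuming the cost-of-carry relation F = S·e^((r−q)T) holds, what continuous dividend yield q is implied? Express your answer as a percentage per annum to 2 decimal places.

From F = S·e^((r−q)T): (r − q) = ln(F/S)/T
ln(2006.11/1912.23) = ln(1.049095) = 0.047928
(r − q) = 0.047928 / (295/365) = 0.059301
q = r − ln(F/S)/T = 0.0863 − 0.059301 = 0.026999
q = 2.70%

2.70%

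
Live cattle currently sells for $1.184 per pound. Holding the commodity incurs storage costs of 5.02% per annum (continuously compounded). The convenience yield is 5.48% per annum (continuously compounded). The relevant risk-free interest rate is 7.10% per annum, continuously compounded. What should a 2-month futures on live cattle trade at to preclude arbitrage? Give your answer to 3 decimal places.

$1.197 per pound

Net carry = r + u − y = 0.0710 + 0.0502 − 0.0548 = 0.0664
F = S·e^((r+u−y)T) = 1.184 · e^(0.0664 × 2/12) = 1.184 · e^0.011067
= 1.184 × 1.011128 = $1.197 per pound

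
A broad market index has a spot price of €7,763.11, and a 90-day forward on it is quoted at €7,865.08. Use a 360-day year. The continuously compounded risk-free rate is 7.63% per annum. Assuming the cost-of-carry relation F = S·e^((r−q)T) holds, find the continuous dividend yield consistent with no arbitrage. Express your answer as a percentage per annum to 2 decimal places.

From F = S·e^((r−q)T): (r − q) = ln(F/S)/T
ln(7865.08/7763.11) = ln(1.013135) = 0.013049
(r − q) = 0.013049 / (90/360) = 0.052196
q = r − ln(F/S)/T = 0.0763 − 0.052196 = 0.024104
q = 2.41%

2.41%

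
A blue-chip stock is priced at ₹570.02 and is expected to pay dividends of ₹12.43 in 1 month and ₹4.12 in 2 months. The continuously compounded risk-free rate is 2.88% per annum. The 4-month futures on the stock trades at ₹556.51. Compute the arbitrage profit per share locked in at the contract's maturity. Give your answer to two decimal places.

PV(dividends) I = 12.43·e^(−0.0288·1/12) + 4.12·e^(−0.0288·2/12) = 16.5005
Fair futures F* = (S − I)·e^(rT) = (570.02 − 16.5005)·e^0.009600 = 553.5195 × 1.009646 = 558.8587
Market ₹556.51 < fair 558.8587: forward underpriced → reverse cash-and-carry (short the stock, invest proceeds at r, pay the dividends, go long the forward).
Profit at T = |F_mkt − F*| = |556.51 − 558.8587| = ₹2.35 per share

₹2.35 per share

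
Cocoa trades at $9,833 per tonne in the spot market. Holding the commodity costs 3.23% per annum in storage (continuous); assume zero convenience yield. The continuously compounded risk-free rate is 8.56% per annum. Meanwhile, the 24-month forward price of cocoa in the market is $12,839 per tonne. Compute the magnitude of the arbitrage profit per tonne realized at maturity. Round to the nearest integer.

$391 per tonne

Fair forward: F* = S·e^(carry·T), with carry = (r + u) = 0.0856 + 0.0323 = 0.1179
F* = 9833 · e^(0.1179 × 24/12) = 9833 · e^0.235800 = 9833 × 1.265921 = $12447.8012
Market $12839 > fair $12447.8012: forward overpriced → cash-and-carry (buy spot, short the forward).
At maturity, profit = |F_mkt − F*| = |12839 − 12447.8012| = $391 per tonne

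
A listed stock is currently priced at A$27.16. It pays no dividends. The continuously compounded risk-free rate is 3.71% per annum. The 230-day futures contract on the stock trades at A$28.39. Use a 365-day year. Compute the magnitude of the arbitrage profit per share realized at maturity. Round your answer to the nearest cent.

A$0.59 per share

Fair futures: F* = S·e^(carry·T), with carry = r = 0.0371
F* = 27.16 · e^(0.0371 × 230/365) = 27.16 · e^0.023378 = 27.16 × 1.023653 = A$27.8024
Market A$28.39 > fair A$27.8024: forward overpriced → cash-and-carry (buy spot, short the forward).
At maturity, profit = |F_mkt − F*| = |28.39 − 27.8024| = A$0.59 per share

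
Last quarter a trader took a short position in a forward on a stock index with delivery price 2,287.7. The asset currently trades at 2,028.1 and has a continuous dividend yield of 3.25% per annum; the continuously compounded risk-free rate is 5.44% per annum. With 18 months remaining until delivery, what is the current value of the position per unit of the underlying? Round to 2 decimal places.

176.84

Current fair forward for the remaining 18 months: F = S·e^((r − q)·T), (r − q) = 0.0544 − 0.0325 = 0.0219
F = 2028.1 · e^(0.0219 × 18/12) = 2028.1 × 1.03339552 = 2095.8295
Value of long forward = (F − K)·e^(−rT) = (2095.8295 − 2287.7) · e^(−0.0544·18/12)
= -191.8705 × 0.92164054 = -176.84
Short position value = −(long value) = 176.84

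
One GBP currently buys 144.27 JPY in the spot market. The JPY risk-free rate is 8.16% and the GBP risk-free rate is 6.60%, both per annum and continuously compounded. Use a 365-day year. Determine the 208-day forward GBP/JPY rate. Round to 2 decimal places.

F = S·e^((r_JPY − r_GBP)T) = 144.27 · e^((0.0816 − 0.0660) × 208/365)
= 144.27 · e^0.008890 = 144.27 × 1.008930
F = 145.56 JPY per GBP

145.56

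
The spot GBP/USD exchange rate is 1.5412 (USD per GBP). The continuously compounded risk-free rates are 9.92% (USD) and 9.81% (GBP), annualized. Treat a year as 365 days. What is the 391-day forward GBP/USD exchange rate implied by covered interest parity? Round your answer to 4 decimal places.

F = S·e^((r_USD − r_GBP)T) = 1.5412 · e^((0.0992 − 0.0981) × 391/365)
= 1.5412 · e^0.001178 = 1.5412 × 1.001179
F = 1.5430 USD per GBP

1.5430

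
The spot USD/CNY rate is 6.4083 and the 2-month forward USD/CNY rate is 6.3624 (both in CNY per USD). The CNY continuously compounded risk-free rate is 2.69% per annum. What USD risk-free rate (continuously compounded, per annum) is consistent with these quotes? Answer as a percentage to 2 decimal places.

7.00%

F = S·e^((r_CNY − r_USD)T) ⇒ r_USD = r_CNY − ln(F/S)/T
ln(6.3624/6.4083) = -0.007188; /(2/12) = -0.043128
r_USD = 0.0269 + 0.043128 = 0.070028
r_USD = 7.00%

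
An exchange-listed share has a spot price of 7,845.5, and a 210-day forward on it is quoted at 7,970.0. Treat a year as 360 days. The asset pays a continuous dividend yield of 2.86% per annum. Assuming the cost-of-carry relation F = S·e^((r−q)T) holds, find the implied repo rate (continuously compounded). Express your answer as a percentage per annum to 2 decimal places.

From F = S·e^((r−q)T): (r − q) = ln(F/S)/T
ln(7970.0/7845.5) = ln(1.015869) = 0.015744
(r − q) = 0.015744 / (210/360) = 0.026990
r = ln(F/S)/T + q = 0.026990 + 0.0286 = 0.055590
r = 5.56%

5.56%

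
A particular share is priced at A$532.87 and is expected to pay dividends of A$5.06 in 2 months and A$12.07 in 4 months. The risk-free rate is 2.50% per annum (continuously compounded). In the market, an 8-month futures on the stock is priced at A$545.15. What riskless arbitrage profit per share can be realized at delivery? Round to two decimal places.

A$20.62 per share

PV(dividends) I = 5.06·e^(−0.0250·2/12) + 12.07·e^(−0.0250·4/12) = 17.0088
Fair futures F* = (S − I)·e^(rT) = (532.87 − 17.0088)·e^0.016667 = 515.8612 × 1.016807 = 524.5313
Market A$545.15 > fair 524.5313: forward overpriced → cash-and-carry (borrow at r, buy the stock and collect the dividends, short the forward).
Profit at T = |F_mkt − F*| = |545.15 − 524.5313| = A$20.62 per share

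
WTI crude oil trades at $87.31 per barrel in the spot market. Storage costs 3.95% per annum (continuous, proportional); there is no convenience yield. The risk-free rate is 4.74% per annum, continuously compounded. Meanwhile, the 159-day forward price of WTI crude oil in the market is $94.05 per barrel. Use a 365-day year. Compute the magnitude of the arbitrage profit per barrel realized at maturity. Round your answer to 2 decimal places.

$3.37 per barrel

Fair forward: F* = S·e^(carry·T), with carry = (r + u) = 0.0474 + 0.0395 = 0.0869
F* = 87.31 · e^(0.0869 × 159/365) = 87.31 · e^0.037855 = 87.31 × 1.038581 = $90.6785
Market $94.05 > fair $90.6785: forward overpriced → cash-and-carry (buy spot, short the forward).
At maturity, profit = |F_mkt − F*| = |94.05 − 90.6785| = $3.37 per barrel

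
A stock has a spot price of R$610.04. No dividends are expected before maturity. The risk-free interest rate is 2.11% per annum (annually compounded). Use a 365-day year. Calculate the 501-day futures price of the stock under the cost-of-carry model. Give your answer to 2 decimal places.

F = S · (1+r)^T
= 610.04 × 1.029075
F = R$627.78

R$627.78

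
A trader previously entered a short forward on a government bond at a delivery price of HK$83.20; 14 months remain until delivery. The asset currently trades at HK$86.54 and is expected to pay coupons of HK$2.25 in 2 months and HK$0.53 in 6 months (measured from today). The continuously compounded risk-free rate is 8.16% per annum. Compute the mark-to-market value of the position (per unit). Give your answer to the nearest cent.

PV(remaining coupons) I = 2.25·e^(−0.0816·2/12) + 0.53·e^(−0.0816·6/12) = 2.7284
Current forward F = (S − I)·e^(rT) = (86.54 − 2.7284)·e^(0.0816·14/12) = 83.8116 × 1.099879 = 92.1826
Value (long) = (F − K)·e^(−rT) = (92.1826 − 83.20) × 0.909191 = 8.1669
Short position value = −(long value) = -HK$8.17

-HK$8.17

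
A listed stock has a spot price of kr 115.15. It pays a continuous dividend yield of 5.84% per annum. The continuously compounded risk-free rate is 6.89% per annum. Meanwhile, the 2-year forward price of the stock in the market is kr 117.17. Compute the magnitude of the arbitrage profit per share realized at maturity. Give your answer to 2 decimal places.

Fair forward: F* = S·e^(carry·T), with carry = (r − q) = 0.0689 − 0.0584 = 0.0105
F* = 115.15 · e^(0.0105 × 2) = 115.15 · e^0.021000 = 115.15 × 1.021222 = kr 117.5937
Market kr 117.17 < fair kr 117.5937: forward underpriced → reverse cash-and-carry (short spot, go long the forward).
At maturity, profit = |F_mkt − F*| = |117.17 − 117.5937| = kr 0.42 per share

kr 0.42 per share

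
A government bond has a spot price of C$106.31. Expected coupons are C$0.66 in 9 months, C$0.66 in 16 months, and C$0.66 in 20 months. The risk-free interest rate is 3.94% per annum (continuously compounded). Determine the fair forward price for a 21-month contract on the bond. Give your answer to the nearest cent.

C$111.88

PV(coupons) I = 0.66·e^(−0.0394·9/12) + 0.66·e^(−0.0394·16/12) + 0.66·e^(−0.0394·20/12)
I = 0.6408 + 0.6262 + 0.6181 = 1.8851
F = (S − I)·e^(rT) = (106.31 − 1.8851) · e^(0.0394·21/12)
= 104.4249 · e^0.068950 = 104.4249 × 1.071383 = C$111.88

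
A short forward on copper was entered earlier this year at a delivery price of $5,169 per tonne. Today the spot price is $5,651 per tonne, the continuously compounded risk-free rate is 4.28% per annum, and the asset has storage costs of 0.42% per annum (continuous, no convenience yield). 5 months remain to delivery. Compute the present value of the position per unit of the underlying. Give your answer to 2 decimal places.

-$583.26 per tonne

Current fair forward for the remaining 5 months: F = S·e^((r + u)·T), (r + u) = 0.0428 + 0.0042 = 0.0470
F = 5651 · e^(0.0470 × 5/12) = 5651 × 1.01977634 = 5762.7561
Value of long forward = (F − K)·e^(−rT) = (5762.7561 − 5169) · e^(−0.0428·5/12)
= 593.7561 × 0.98232474 = 583.26
Short position value = −(long value) = -$583.26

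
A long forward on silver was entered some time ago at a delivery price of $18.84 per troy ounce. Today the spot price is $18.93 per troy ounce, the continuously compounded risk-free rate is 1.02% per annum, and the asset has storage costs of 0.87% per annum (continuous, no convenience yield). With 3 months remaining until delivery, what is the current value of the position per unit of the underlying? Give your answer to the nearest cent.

Current fair forward for the remaining 3 months: F = S·e^((r + u)·T), (r + u) = 0.0102 + 0.0087 = 0.0189
F = 18.93 · e^(0.0189 × 3/12) = 18.93 × 1.004736 = 19.0197
Value of long forward = (F − K)·e^(−rT) = (19.0197 − 18.84) · e^(−0.0102·3/12)
= 0.1797 × 0.997453 = 0.18

$0.18 per troy ounce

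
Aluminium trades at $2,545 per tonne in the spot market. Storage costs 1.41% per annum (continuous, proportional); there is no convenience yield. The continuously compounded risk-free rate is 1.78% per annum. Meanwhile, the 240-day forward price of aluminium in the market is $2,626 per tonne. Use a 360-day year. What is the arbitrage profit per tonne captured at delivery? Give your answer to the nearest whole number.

Fair forward: F* = S·e^(carry·T), with carry = (r + u) = 0.0178 + 0.0141 = 0.0319
F* = 2545 · e^(0.0319 × 240/360) = 2545 · e^0.021267 = 2545 × 1.021495 = $2599.7048
Market $2626 > fair $2599.7048: forward overpriced → cash-and-carry (buy spot, short the forward).
At maturity, profit = |F_mkt − F*| = |2626 − 2599.7048| = $26 per tonne

$26 per tonne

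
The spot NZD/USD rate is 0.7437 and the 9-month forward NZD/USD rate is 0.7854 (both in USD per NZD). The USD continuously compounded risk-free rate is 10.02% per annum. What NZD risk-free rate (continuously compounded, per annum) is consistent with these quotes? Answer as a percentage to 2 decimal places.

F = S·e^((r_USD − r_NZD)T) ⇒ r_NZD = r_USD − ln(F/S)/T
ln(0.7854/0.7437) = 0.054555; /(9/12) = 0.072740
r_NZD = 0.1002 − 0.072740 = 0.027460
r_NZD = 2.75%

2.75%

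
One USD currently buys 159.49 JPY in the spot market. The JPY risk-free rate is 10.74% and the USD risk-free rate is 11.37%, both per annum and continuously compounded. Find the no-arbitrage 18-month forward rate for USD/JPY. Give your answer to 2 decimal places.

F = S·e^((r_JPY − r_USD)T) = 159.49 · e^((0.1074 − 0.1137) × 18/12)
= 159.49 · e^-0.009450 = 159.49 × 0.990595
F = 157.99 JPY per USD

157.99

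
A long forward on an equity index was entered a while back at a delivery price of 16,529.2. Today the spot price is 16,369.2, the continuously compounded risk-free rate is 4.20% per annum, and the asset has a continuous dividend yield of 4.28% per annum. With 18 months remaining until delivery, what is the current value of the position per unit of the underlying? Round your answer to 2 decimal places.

-168.66

Current fair forward for the remaining 18 months: F = S·e^((r − q)·T), (r − q) = 0.0420 − 0.0428 = -0.0008
F = 16369.2 · e^(-0.0008 × 18/12) = 16369.2 × 0.99880072 = 16349.5687
Value of long forward = (F − K)·e^(−rT) = (16349.5687 − 16529.2) · e^(−0.0420·18/12)
= -179.6313 × 0.93894347 = -168.66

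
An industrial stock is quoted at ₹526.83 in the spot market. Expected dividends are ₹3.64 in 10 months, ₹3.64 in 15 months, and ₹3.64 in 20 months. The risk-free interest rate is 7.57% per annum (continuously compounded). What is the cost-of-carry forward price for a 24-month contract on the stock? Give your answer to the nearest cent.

PV(dividends) I = 3.64·e^(−0.0757·10/12) + 3.64·e^(−0.0757·15/12) + 3.64·e^(−0.0757·20/12)
I = 3.4175 + 3.3114 + 3.2085 = 9.9374
F = (S − I)·e^(rT) = (526.83 − 9.9374) · e^(0.0757·24/12)
= 516.8926 · e^0.151400 = 516.8926 × 1.163462 = ₹601.38

₹601.38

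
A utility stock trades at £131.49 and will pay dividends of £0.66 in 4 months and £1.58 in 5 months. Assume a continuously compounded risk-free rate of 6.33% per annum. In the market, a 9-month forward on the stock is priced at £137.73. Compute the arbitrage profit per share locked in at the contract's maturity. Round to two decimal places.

£2.14 per share

PV(dividends) I = 0.66·e^(−0.0633·4/12) + 1.58·e^(−0.0633·5/12) = 2.1851
Fair forward F* = (S − I)·e^(rT) = (131.49 − 2.1851)·e^0.047475 = 129.3049 × 1.048620 = 135.5917
Market £137.73 > fair 135.5917: forward overpriced → cash-and-carry (borrow at r, buy the stock and collect the dividends, short the forward).
Profit at T = |F_mkt − F*| = |137.73 − 135.5917| = £2.14 per share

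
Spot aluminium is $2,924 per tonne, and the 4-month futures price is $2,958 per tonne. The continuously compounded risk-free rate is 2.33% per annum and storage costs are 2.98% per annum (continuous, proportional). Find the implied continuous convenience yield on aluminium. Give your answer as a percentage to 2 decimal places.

1.84%

F = S·e^((r+u−y)T) ⇒ (r+u−y) = ln(F/S)/T
ln(2958/2924) = 0.011561; /T ⇒ 0.034683
y = r + u − ln(F/S)/T = 0.0233 + 0.0298 − 0.034683 = 0.018417
y = 1.84%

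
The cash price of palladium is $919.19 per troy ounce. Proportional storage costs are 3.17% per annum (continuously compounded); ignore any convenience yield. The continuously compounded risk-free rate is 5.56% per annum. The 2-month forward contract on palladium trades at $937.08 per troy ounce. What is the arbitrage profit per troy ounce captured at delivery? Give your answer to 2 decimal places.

$4.42 per troy ounce

Fair forward: F* = S·e^(carry·T), with carry = (r + u) = 0.0556 + 0.0317 = 0.0873
F* = 919.19 · e^(0.0873 × 2/12) = 919.19 · e^0.014550 = 919.19 × 1.014656 = $932.6616
Market $937.08 > fair $932.6616: forward overpriced → cash-and-carry (buy spot, short the forward).
At maturity, profit = |F_mkt − F*| = |937.08 − 932.6616| = $4.42 per troy ounce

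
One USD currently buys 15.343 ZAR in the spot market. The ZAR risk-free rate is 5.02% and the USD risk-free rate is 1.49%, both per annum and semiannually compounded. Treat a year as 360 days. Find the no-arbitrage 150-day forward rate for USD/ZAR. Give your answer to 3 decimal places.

15.567

By covered interest parity, F = S · (1+r_ZAR/2)^(2T) / (1+r_USD/2)^(2T)
= 15.343 × 1.020873 / 1.006204 = 15.343 × 1.014579
F = 15.567 ZAR per USD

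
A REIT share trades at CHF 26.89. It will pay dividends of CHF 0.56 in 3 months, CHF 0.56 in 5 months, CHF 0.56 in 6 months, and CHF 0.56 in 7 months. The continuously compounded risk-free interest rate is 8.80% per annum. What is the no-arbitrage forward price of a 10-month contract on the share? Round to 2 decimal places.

CHF 26.62

PV(dividends) I = 0.56·e^(−0.0880·3/12) + 0.56·e^(−0.0880·5/12) + 0.56·e^(−0.0880·6/12) + 0.56·e^(−0.0880·7/12)
I = 0.5478 + 0.5398 + 0.5359 + 0.5320 = 2.1555
F = (S − I)·e^(rT) = (26.89 − 2.1555) · e^(0.0880·10/12)
= 24.7345 · e^0.073333 = 24.7345 × 1.076089 = CHF 26.62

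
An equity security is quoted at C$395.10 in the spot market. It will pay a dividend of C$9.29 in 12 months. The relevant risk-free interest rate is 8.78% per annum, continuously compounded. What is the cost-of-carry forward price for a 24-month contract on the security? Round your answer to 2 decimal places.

PV(dividends) I = 9.29·e^(−0.0878·12/12)
I = 8.5091
F = (S − I)·e^(rT) = (395.10 − 8.5091) · e^(0.0878·24/12)
= 386.5909 · e^0.175600 = 386.5909 × 1.191961 = C$460.80

C$460.80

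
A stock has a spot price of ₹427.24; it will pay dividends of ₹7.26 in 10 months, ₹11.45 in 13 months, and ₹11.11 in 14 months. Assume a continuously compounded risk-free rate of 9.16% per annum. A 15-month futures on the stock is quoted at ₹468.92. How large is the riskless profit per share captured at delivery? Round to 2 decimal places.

PV(dividends) I = 7.26·e^(−0.0916·10/12) + 11.45·e^(−0.0916·13/12) + 11.11·e^(−0.0916·14/12) = 27.0787
Fair futures F* = (S − I)·e^(rT) = (427.24 − 27.0787)·e^0.114500 = 400.1613 × 1.121313 = 448.7061
Market ₹468.92 > fair 448.7061: forward overpriced → cash-and-carry (borrow at r, buy the stock and collect the dividends, short the forward).
Profit at T = |F_mkt − F*| = |468.92 − 448.7061| = ₹20.21 per share

₹20.21 per share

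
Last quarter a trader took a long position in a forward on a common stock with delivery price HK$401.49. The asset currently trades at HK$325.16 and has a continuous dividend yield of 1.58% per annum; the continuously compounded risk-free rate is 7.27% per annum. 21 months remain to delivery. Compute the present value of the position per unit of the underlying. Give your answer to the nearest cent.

Current fair forward for the remaining 21 months: F = S·e^((r − q)·T), (r − q) = 0.0727 − 0.0158 = 0.0569
F = 325.16 · e^(0.0569 × 21/12) = 325.16 × 1.104701 = 359.2046
Value of long forward = (F − K)·e^(−rT) = (359.2046 − 401.49) · e^(−0.0727·21/12)
= -42.2854 × 0.880536 = -37.23

-HK$37.23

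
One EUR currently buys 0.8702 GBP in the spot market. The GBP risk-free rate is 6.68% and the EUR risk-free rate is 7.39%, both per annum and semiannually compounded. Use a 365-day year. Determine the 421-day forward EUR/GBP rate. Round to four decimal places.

0.8633

By covered interest parity, F = S · (1+r_GBP/2)^(2T) / (1+r_EUR/2)^(2T)
= 0.8702 × 1.078736 / 1.087304 = 0.8702 × 0.992120
F = 0.8633 GBP per EUR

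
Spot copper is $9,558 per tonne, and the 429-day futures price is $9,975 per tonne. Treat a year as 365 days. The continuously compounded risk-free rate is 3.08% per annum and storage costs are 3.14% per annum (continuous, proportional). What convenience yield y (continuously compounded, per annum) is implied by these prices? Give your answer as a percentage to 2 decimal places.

2.59%

F = S·e^((r+u−y)T) ⇒ (r+u−y) = ln(F/S)/T
ln(9975/9558) = 0.042703; /T ⇒ 0.036332
y = r + u − ln(F/S)/T = 0.0308 + 0.0314 − 0.036332 = 0.025868
y = 2.59%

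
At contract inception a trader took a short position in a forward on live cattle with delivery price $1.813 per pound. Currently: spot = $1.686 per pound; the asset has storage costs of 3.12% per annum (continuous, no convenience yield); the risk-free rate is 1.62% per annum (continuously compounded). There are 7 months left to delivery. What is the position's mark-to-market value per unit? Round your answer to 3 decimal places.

Current fair forward for the remaining 7 months: F = S·e^((r + u)·T), (r + u) = 0.0162 + 0.0312 = 0.0474
F = 1.686 · e^(0.0474 × 7/12) = 1.686 × 1.028036 = 1.7333
Value of long forward = (F − K)·e^(−rT) = (1.7333 − 1.813) · e^(−0.0162·7/12)
= -0.0797 × 0.990595 = -0.079
Short position value = −(long value) = $0.079

$0.079 per pound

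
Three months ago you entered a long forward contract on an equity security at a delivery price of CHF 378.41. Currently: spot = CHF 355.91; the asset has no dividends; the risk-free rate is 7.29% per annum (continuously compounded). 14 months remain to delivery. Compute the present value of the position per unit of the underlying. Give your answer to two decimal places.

CHF 8.35

Current fair forward for the remaining 14 months: F = S·e^(r·T), r = 0.0729
F = 355.91 · e^(0.0729 × 14/12) = 355.91 × 1.088772 = 387.5048
Value of long forward = (F − K)·e^(−rT) = (387.5048 − 378.41) · e^(−0.0729·14/12)
= 9.0948 × 0.918466 = 8.35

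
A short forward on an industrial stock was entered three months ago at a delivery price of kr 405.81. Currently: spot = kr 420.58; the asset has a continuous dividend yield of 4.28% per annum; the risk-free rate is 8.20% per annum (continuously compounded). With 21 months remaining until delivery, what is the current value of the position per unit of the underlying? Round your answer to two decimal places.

Current fair forward for the remaining 21 months: F = S·e^((r − q)·T), (r − q) = 0.0820 − 0.0428 = 0.0392
F = 420.58 · e^(0.0392 × 21/12) = 420.58 × 1.071008 = 450.4445
Value of long forward = (F − K)·e^(−rT) = (450.4445 − 405.81) · e^(−0.0820·21/12)
= 44.6345 × 0.866321 = 38.67
Short position value = −(long value) = -kr 38.67

-kr 38.67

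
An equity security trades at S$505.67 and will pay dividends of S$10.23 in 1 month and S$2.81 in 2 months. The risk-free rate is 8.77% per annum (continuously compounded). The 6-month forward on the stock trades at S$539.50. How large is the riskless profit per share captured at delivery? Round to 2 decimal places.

PV(dividends) I = 10.23·e^(−0.0877·1/12) + 2.81·e^(−0.0877·2/12) = 12.9247
Fair forward F* = (S − I)·e^(rT) = (505.67 − 12.9247)·e^0.043850 = 492.7453 × 1.044826 = 514.8331
Market S$539.50 > fair 514.8331: forward overpriced → cash-and-carry (borrow at r, buy the stock and collect the dividends, short the forward).
Profit at T = |F_mkt − F*| = |539.50 − 514.8331| = S$24.67 per share

S$24.67 per share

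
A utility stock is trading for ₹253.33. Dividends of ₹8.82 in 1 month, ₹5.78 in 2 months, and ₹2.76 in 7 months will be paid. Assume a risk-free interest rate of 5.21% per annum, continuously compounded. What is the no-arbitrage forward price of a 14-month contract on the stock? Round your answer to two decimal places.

PV(dividends) I = 8.82·e^(−0.0521·1/12) + 5.78·e^(−0.0521·2/12) + 2.76·e^(−0.0521·7/12)
I = 8.7818 + 5.7300 + 2.6774 = 17.1892
F = (S − I)·e^(rT) = (253.33 − 17.1892) · e^(0.0521·14/12)
= 236.1408 · e^0.060783 = 236.1408 × 1.062668 = ₹250.94

₹250.94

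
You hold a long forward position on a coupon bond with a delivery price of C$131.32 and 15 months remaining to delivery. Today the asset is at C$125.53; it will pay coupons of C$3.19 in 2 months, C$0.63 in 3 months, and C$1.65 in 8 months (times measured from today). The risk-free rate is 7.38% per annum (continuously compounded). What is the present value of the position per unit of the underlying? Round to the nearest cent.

PV(remaining coupons) I = 3.19·e^(−0.0738·2/12) + 0.63·e^(−0.0738·3/12) + 1.65·e^(−0.0738·8/12) = 5.3403
Current forward F = (S − I)·e^(rT) = (125.53 − 5.3403)·e^(0.0738·15/12) = 120.1897 × 1.096639 = 131.8047
Value (long) = (F − K)·e^(−rT) = (131.8047 − 131.32) × 0.911877 = 0.4420
Value = C$0.44

C$0.44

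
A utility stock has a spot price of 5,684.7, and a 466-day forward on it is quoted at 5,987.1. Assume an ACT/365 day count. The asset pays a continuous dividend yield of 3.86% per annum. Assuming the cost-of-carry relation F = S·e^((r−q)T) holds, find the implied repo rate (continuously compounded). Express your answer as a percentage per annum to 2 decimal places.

From F = S·e^((r−q)T): (r − q) = ln(F/S)/T
ln(5987.1/5684.7) = ln(1.053195) = 0.051828
(r − q) = 0.051828 / (466/365) = 0.040595
r = ln(F/S)/T + q = 0.040595 + 0.0386 = 0.079195
r = 7.92%

7.92%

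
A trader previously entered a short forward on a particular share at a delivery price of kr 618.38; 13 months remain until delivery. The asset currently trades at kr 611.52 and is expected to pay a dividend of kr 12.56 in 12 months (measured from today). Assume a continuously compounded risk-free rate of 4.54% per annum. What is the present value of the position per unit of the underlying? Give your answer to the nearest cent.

PV(remaining dividends) I = 12.56·e^(−0.0454·12/12) = 12.0025
Current forward F = (S − I)·e^(rT) = (611.52 − 12.0025)·e^(0.0454·13/12) = 599.5175 × 1.050413 = 629.7410
Value (long) = (F − K)·e^(−rT) = (629.7410 − 618.38) × 0.952007 = 10.8158
Short position value = −(long value) = -kr 10.82

-kr 10.82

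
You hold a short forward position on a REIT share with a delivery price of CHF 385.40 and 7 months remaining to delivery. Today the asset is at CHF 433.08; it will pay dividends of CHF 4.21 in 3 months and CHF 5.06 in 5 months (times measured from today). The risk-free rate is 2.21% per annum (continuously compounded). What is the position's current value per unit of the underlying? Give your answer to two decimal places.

PV(remaining dividends) I = 4.21·e^(−0.0221·3/12) + 5.06·e^(−0.0221·5/12) = 9.2004
Current forward F = (S − I)·e^(rT) = (433.08 − 9.2004)·e^(0.0221·7/12) = 423.8796 × 1.012975 = 429.3794
Value (long) = (F − K)·e^(−rT) = (429.3794 − 385.40) × 0.987191 = 43.4161
Short position value = −(long value) = -CHF 43.42

-CHF 43.42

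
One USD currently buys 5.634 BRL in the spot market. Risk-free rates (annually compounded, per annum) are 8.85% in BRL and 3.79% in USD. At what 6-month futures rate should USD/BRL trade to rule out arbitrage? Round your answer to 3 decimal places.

5.770

By covered interest parity, F = S · (1+r_BRL)^T / (1+r_USD)^T
= 5.634 × 1.043312 / 1.018774 = 5.634 × 1.024086
F = 5.770 BRL per USD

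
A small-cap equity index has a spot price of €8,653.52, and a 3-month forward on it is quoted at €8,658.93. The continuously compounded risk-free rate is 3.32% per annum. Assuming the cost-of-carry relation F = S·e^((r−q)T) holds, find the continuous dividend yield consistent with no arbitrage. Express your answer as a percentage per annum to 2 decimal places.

From F = S·e^((r−q)T): (r − q) = ln(F/S)/T
ln(8658.93/8653.52) = ln(1.000625) = 0.000625
(r − q) = 0.000625 / (3/12) = 0.002500
q = r − ln(F/S)/T = 0.0332 − 0.002500 = 0.030700
q = 3.07%

3.07%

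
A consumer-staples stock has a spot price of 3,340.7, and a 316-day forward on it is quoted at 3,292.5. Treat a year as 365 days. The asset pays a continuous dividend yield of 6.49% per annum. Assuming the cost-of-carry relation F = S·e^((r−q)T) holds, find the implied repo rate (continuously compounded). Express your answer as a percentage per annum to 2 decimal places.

4.81%

From F = S·e^((r−q)T): (r − q) = ln(F/S)/T
ln(3292.5/3340.7) = ln(0.985572) = -0.014533
(r − q) = -0.014533 / (316/365) = -0.016787
r = ln(F/S)/T + q = -0.016787 + 0.0649 = 0.048113
r = 4.81%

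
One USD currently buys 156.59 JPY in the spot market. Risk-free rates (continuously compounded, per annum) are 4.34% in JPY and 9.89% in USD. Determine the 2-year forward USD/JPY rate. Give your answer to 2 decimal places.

F = S·e^((r_JPY − r_USD)T) = 156.59 · e^((0.0434 − 0.0989) × 2)
= 156.59 · e^-0.111000 = 156.59 × 0.894939
F = 140.14 JPY per USD

140.14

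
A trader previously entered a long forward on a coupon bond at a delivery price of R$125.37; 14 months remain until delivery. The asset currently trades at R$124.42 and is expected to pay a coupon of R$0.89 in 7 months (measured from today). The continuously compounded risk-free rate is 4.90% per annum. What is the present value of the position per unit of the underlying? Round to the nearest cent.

PV(remaining coupons) I = 0.89·e^(−0.0490·7/12) = 0.8649
Current forward F = (S − I)·e^(rT) = (124.42 − 0.8649)·e^(0.0490·14/12) = 123.5551 × 1.058832 = 130.8241
Value (long) = (F − K)·e^(−rT) = (130.8241 − 125.37) × 0.944437 = 5.1511
Value = R$5.15

R$5.15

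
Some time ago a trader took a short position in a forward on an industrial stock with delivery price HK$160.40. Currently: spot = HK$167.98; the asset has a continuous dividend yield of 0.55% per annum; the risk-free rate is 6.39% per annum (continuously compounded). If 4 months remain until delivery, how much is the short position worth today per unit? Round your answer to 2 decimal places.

Current fair forward for the remaining 4 months: F = S·e^((r − q)·T), (r − q) = 0.0639 − 0.0055 = 0.0584
F = 167.98 · e^(0.0584 × 4/12) = 167.98 × 1.019657 = 171.2820
Value of long forward = (F − K)·e^(−rT) = (171.2820 − 160.40) · e^(−0.0639·4/12)
= 10.8820 × 0.978925 = 10.65
Short position value = −(long value) = -HK$10.65

-HK$10.65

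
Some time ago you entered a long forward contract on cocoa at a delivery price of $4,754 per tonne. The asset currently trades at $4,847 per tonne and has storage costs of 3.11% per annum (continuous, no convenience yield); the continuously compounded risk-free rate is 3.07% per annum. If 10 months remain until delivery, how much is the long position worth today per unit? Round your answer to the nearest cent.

$340.34 per tonne

Current fair forward for the remaining 10 months: F = S·e^((r + u)·T), (r + u) = 0.0307 + 0.0311 = 0.0618
F = 4847 · e^(0.0618 × 10/12) = 4847 × 1.05284919 = 5103.1600
Value of long forward = (F − K)·e^(−rT) = (5103.1600 − 4754) · e^(−0.0307·10/12)
= 349.1600 × 0.97474115 = 340.34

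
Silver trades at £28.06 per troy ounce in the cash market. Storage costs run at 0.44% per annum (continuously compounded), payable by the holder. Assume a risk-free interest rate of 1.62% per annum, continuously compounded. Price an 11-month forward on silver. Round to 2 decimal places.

Net carry = r + u − y = 0.0162 + 0.0044 − 0.0000 = 0.0206
F = S·e^((r+u−y)T) = 28.06 · e^(0.0206 × 11/12) = 28.06 · e^0.018883
= 28.06 × 1.019062 = £28.59 per troy ounce

£28.59 per troy ounce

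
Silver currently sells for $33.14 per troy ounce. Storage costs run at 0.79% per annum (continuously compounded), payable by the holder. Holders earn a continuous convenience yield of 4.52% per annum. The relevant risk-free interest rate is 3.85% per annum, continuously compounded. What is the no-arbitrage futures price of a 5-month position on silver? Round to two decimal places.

$33.16 per troy ounce

Net carry = r + u − y = 0.0385 + 0.0079 − 0.0452 = 0.0012
F = S·e^((r+u−y)T) = 33.14 · e^(0.0012 × 5/12) = 33.14 · e^0.000500
= 33.14 × 1.000500 = $33.16 per troy ounce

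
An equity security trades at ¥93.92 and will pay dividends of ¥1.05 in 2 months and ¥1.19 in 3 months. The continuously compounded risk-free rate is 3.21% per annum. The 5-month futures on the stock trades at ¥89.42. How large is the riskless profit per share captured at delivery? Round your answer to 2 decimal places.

¥3.51 per share

PV(dividends) I = 1.05·e^(−0.0321·2/12) + 1.19·e^(−0.0321·3/12) = 2.2249
Fair futures F* = (S − I)·e^(rT) = (93.92 − 2.2249)·e^0.013375 = 91.6951 × 1.013465 = 92.9298
Market ¥89.42 < fair 92.9298: forward underpriced → reverse cash-and-carry (short the stock, invest proceeds at r, pay the dividends, go long the forward).
Profit at T = |F_mkt − F*| = |89.42 − 92.9298| = ¥3.51 per share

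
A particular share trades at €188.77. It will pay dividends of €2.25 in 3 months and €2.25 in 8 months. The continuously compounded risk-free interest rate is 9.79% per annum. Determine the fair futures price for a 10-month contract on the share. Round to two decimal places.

€200.15

PV(dividends) I = 2.25·e^(−0.0979·3/12) + 2.25·e^(−0.0979·8/12)
I = 2.1956 + 2.1078 = 4.3034
F = (S − I)·e^(rT) = (188.77 − 4.3034) · e^(0.0979·10/12)
= 184.4666 · e^0.081583 = 184.4666 × 1.085003 = €200.15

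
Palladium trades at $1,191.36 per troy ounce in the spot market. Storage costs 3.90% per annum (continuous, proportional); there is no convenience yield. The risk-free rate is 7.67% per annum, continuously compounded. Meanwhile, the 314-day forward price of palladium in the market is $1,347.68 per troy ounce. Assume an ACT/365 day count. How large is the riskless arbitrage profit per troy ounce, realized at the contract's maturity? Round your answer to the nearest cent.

Fair forward: F* = S·e^(carry·T), with carry = (r + u) = 0.0767 + 0.0390 = 0.1157
F* = 1191.36 · e^(0.1157 × 314/365) = 1191.36 · e^0.09953370 = 1191.36 × 1.10465570 = $1316.0426
Market $1347.68 > fair $1316.0426: forward overpriced → cash-and-carry (buy spot, short the forward).
At maturity, profit = |F_mkt − F*| = |1347.68 − 1316.0426| = $31.64 per troy ounce

$31.64 per troy ounce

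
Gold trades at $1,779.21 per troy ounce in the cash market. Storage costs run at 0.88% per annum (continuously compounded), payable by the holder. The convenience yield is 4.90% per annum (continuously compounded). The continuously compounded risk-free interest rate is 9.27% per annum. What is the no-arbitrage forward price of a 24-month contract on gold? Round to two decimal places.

Net carry = r + u − y = 0.0927 + 0.0088 − 0.0490 = 0.0525
F = S·e^((r+u−y)T) = 1779.21 · e^(0.0525 × 24/12) = 1779.21 · e^0.10500000
= 1779.21 × 1.11071061 = $1,976.19 per troy ounce

$1,976.19 per troy ounce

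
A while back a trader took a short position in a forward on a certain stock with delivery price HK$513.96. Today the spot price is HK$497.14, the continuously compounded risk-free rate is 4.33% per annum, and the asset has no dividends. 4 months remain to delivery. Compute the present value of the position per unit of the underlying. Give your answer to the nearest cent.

Current fair forward for the remaining 4 months: F = S·e^(r·T), r = 0.0433
F = 497.14 · e^(0.0433 × 4/12) = 497.14 × 1.014538 = 504.3674
Value of long forward = (F − K)·e^(−rT) = (504.3674 − 513.96) · e^(−0.0433·4/12)
= -9.5926 × 0.985670 = -9.46
Short position value = −(long value) = HK$9.46

HK$9.46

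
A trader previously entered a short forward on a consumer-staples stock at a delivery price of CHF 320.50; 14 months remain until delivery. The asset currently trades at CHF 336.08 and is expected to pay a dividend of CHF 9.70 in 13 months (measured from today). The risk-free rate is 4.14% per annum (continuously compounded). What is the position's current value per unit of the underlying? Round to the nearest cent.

-CHF 21.42

PV(remaining dividends) I = 9.70·e^(−0.0414·13/12) = 9.2746
Current forward F = (S − I)·e^(rT) = (336.08 − 9.2746)·e^(0.0414·14/12) = 326.8054 × 1.049485 = 342.9774
Value (long) = (F − K)·e^(−rT) = (342.9774 − 320.50) × 0.952848 = 21.4175
Short position value = −(long value) = -CHF 21.42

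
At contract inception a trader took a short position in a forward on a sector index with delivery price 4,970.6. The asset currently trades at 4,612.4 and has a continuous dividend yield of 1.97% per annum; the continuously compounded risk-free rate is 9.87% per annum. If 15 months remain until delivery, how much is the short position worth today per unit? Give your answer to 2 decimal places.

Current fair forward for the remaining 15 months: F = S·e^((r − q)·T), (r − q) = 0.0987 − 0.0197 = 0.0790
F = 4612.4 · e^(0.0790 × 15/12) = 4612.4 × 1.10379032 = 5091.1225
Value of long forward = (F − K)·e^(−rT) = (5091.1225 − 4970.6) · e^(−0.0987·15/12)
= 120.5225 × 0.88393213 = 106.53
Short position value = −(long value) = -106.53

-106.53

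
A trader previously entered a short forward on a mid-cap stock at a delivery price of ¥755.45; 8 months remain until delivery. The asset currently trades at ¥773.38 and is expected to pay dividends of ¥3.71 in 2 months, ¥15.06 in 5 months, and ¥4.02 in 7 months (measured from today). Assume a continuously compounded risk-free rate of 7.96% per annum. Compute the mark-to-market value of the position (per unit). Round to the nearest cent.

-¥34.91

PV(remaining dividends) I = 3.71·e^(−0.0796·2/12) + 15.06·e^(−0.0796·5/12) + 4.02·e^(−0.0796·7/12) = 22.0674
Current forward F = (S − I)·e^(rT) = (773.38 − 22.0674)·e^(0.0796·8/12) = 751.3126 × 1.054500 = 792.2591
Value (long) = (F − K)·e^(−rT) = (792.2591 − 755.45) × 0.948317 = 34.9067
Short position value = −(long value) = -¥34.91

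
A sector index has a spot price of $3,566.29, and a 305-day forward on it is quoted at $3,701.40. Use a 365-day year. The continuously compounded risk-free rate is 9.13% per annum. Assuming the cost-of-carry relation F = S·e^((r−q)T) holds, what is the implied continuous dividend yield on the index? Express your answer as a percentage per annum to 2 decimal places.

From F = S·e^((r−q)T): (r − q) = ln(F/S)/T
ln(3701.40/3566.29) = ln(1.037885) = 0.037185
(r − q) = 0.037185 / (305/365) = 0.044500
q = r − ln(F/S)/T = 0.0913 − 0.044500 = 0.046800
q = 4.68%

4.68%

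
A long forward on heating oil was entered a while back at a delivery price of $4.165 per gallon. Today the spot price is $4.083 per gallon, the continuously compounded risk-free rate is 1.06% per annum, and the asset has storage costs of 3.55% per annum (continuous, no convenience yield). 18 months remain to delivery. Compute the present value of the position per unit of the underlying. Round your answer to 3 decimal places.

Current fair forward for the remaining 18 months: F = S·e^((r + u)·T), (r + u) = 0.0106 + 0.0355 = 0.0461
F = 4.083 · e^(0.0461 × 18/12) = 4.083 × 1.071597 = 4.3753
Value of long forward = (F − K)·e^(−rT) = (4.3753 − 4.165) · e^(−0.0106·18/12)
= 0.2103 × 0.984226 = 0.207

$0.207 per gallon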